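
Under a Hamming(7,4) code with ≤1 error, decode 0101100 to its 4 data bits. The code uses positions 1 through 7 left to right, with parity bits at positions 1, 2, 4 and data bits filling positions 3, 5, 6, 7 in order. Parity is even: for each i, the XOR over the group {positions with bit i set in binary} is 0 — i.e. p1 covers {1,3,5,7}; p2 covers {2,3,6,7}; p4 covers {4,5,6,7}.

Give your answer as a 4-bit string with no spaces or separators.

s1 (pos 1,3,5,7): 0⊕0⊕1⊕0 = 1
s2 (pos 2,3,6,7): 1⊕0⊕0⊕0 = 1
s4 (pos 4,5,6,7): 1⊕1⊕0⊕0 = 0
Syndrome s4…s1 = 011 → error at position 3.
Flip position 3: 0101100 → 0111100
Read data bits from positions 3,5,6,7: 1100

1100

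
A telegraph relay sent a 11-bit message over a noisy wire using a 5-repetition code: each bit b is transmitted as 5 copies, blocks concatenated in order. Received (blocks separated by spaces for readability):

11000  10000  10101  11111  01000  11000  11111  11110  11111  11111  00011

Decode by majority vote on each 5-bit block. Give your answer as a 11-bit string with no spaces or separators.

Block 1 (11000): 2 ones → 0
Block 2 (10000): 1 one → 0
Block 3 (10101): 3 ones → 1
Block 4 (11111): 5 ones → 1
Block 5 (01000): 1 one → 0
Block 6 (11000): 2 ones → 0
Block 7 (11111): 5 ones → 1
Block 8 (11110): 4 ones → 1
Block 9 (11111): 5 ones → 1
Block 10 (11111): 5 ones → 1
Block 11 (00011): 2 ones → 0

00110011110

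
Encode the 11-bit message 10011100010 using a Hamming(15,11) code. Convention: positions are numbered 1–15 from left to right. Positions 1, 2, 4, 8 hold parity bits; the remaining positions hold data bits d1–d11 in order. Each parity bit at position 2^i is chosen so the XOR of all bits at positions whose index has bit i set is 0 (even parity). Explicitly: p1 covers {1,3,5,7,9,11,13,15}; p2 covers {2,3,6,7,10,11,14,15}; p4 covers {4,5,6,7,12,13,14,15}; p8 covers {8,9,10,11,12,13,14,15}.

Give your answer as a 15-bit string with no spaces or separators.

101000111100010

Place data at non-parity positions: p1 p2 1 p4 0 0 1 p8 1 1 0 0 0 1 0
p1 (pos 1,3,5,7,9,11,13,15): XOR of data positions = 1⊕0⊕1⊕1⊕0⊕0⊕0 = 1
p2 (pos 2,3,6,7,10,11,14,15): XOR of data positions = 1⊕0⊕1⊕1⊕0⊕1⊕0 = 0
p4 (pos 4,5,6,7,12,13,14,15): XOR of data positions = 0⊕0⊕1⊕0⊕0⊕1⊕0 = 0
p8 (pos 8,9,10,11,12,13,14,15): XOR of data positions = 1⊕1⊕0⊕0⊕0⊕1⊕0 = 1
Codeword: 101000111100010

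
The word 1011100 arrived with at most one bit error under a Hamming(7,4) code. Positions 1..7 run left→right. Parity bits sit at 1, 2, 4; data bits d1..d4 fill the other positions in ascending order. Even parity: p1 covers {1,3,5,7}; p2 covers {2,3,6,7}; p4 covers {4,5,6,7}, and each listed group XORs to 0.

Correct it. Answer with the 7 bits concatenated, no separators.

s1 (pos 1,3,5,7): 1⊕1⊕1⊕0 = 1
s2 (pos 2,3,6,7): 0⊕1⊕0⊕0 = 1
s4 (pos 4,5,6,7): 1⊕1⊕0⊕0 = 0
Syndrome s4…s1 = 011 → error at position 3.
Flip position 3: 1011100 → 1001100

1001100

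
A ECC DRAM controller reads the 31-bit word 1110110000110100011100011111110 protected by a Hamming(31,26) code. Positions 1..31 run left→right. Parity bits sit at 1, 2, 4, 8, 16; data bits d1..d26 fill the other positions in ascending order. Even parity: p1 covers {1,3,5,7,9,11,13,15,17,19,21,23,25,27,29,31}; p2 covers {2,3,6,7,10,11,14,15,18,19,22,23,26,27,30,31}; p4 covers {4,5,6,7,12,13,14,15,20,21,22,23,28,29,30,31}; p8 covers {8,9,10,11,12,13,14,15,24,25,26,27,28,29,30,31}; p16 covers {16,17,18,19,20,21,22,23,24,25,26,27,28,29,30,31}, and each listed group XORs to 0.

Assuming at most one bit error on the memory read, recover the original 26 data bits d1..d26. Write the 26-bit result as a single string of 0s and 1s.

s1 (pos 1,3,5,7,9,11,13,15,17,19,21,23,25,27,29,31): 1⊕1⊕1⊕0⊕0⊕1⊕0⊕0⊕0⊕1⊕0⊕0⊕1⊕1⊕1⊕0 = 0
s2 (pos 2,3,6,7,10,11,14,15,18,19,22,23,26,27,30,31): 1⊕1⊕1⊕0⊕0⊕1⊕1⊕0⊕1⊕1⊕0⊕0⊕1⊕1⊕1⊕0 = 0
s4 (pos 4,5,6,7,12,13,14,15,20,21,22,23,28,29,30,31): 0⊕1⊕1⊕0⊕1⊕0⊕1⊕0⊕1⊕0⊕0⊕0⊕1⊕1⊕1⊕0 = 0
s8 (pos 8,9,10,11,12,13,14,15,24,25,26,27,28,29,30,31): 0⊕0⊕0⊕1⊕1⊕0⊕1⊕0⊕1⊕1⊕1⊕1⊕1⊕1⊕1⊕0 = 0
s16 (pos 16,17,18,19,20,21,22,23,24,25,26,27,28,29,30,31): 0⊕0⊕1⊕1⊕1⊕0⊕0⊕0⊕1⊕1⊕1⊕1⊕1⊕1⊕1⊕0 = 0
Syndrome s16…s1 = 00000 → no error.
Read data bits from positions 3,5,6,7,9,10,11,12,13,14,15,17,18,19,20,21,22,23,24,25,26,27,28,29,30,31: 11100011010011100011111110

11100011010011100011111110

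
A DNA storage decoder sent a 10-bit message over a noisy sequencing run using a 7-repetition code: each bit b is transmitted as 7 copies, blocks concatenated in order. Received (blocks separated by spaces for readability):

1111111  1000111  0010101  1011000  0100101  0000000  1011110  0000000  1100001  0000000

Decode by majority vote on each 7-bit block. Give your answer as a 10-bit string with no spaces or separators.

Block 1 (1111111): 7 ones → 1
Block 2 (1000111): 4 ones → 1
Block 3 (0010101): 3 ones → 0
Block 4 (1011000): 3 ones → 0
Block 5 (0100101): 3 ones → 0
Block 6 (0000000): 0 ones → 0
Block 7 (1011110): 5 ones → 1
Block 8 (0000000): 0 ones → 0
Block 9 (1100001): 3 ones → 0
Block 10 (0000000): 0 ones → 0

1100001000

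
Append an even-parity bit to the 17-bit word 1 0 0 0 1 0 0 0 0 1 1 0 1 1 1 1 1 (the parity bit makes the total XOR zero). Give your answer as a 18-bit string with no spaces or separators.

XOR of the 17 data bits: 1⊕0⊕0⊕0⊕1⊕0⊕0⊕0⊕0⊕1⊕1⊕0⊕1⊕1⊕1⊕1⊕1 = 1
Parity bit = 1 (so all 18 bits XOR to 0).

100010000110111111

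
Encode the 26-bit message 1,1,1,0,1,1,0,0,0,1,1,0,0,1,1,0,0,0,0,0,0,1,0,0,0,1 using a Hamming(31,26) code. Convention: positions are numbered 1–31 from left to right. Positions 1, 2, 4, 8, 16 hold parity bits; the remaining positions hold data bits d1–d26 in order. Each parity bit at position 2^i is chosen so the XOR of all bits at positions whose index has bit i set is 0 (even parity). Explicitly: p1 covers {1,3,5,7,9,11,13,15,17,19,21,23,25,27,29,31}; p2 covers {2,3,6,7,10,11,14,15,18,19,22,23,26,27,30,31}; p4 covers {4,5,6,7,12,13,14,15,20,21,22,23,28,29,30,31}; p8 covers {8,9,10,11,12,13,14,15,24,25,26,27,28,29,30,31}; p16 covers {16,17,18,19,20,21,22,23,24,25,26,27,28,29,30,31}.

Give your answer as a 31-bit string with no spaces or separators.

1010110011000110001100000010001

Place data at non-parity positions: p1 p2 1 p4 1 1 0 p8 1 1 0 0 0 1 1 p16 0 0 1 1 0 0 0 0 0 0 1 0 0 0 1
p1 (pos 1,3,5,7,9,11,13,15,17,19,21,23,25,27,29,31): XOR of data positions = 1⊕1⊕0⊕1⊕0⊕0⊕1⊕0⊕1⊕0⊕0⊕0⊕1⊕0⊕1 = 1
p2 (pos 2,3,6,7,10,11,14,15,18,19,22,23,26,27,30,31): XOR of data positions = 1⊕1⊕0⊕1⊕0⊕1⊕1⊕0⊕1⊕0⊕0⊕0⊕1⊕0⊕1 = 0
p4 (pos 4,5,6,7,12,13,14,15,20,21,22,23,28,29,30,31): XOR of data positions = 1⊕1⊕0⊕0⊕0⊕1⊕1⊕1⊕0⊕0⊕0⊕0⊕0⊕0⊕1 = 0
p8 (pos 8,9,10,11,12,13,14,15,24,25,26,27,28,29,30,31): XOR of data positions = 1⊕1⊕0⊕0⊕0⊕1⊕1⊕0⊕0⊕0⊕1⊕0⊕0⊕0⊕1 = 0
p16 (pos 16,17,18,19,20,21,22,23,24,25,26,27,28,29,30,31): XOR of data positions = 0⊕0⊕1⊕1⊕0⊕0⊕0⊕0⊕0⊕0⊕1⊕0⊕0⊕0⊕1 = 0
Codeword: 1010110011000110001100000010001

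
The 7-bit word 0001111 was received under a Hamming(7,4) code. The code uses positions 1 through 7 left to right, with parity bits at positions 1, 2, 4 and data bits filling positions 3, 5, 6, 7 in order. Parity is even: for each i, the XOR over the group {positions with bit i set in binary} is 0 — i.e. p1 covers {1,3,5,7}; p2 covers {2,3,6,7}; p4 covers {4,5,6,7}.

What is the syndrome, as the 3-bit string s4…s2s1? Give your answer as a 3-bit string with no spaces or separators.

000

s1 (pos 1,3,5,7): 0⊕0⊕1⊕1 = 0
s2 (pos 2,3,6,7): 0⊕0⊕1⊕1 = 0
s4 (pos 4,5,6,7): 1⊕1⊕1⊕1 = 0
Syndrome s4…s1 = 000 → no error.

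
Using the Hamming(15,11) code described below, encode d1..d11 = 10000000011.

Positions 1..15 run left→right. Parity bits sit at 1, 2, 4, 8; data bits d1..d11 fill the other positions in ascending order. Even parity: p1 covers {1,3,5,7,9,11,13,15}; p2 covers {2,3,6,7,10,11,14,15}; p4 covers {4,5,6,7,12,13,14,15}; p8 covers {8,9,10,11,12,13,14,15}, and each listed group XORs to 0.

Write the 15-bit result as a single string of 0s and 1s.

011000000000011

Place data at non-parity positions: p1 p2 1 p4 0 0 0 p8 0 0 0 0 0 1 1
p1 (pos 1,3,5,7,9,11,13,15): XOR of data positions = 1⊕0⊕0⊕0⊕0⊕0⊕1 = 0
p2 (pos 2,3,6,7,10,11,14,15): XOR of data positions = 1⊕0⊕0⊕0⊕0⊕1⊕1 = 1
p4 (pos 4,5,6,7,12,13,14,15): XOR of data positions = 0⊕0⊕0⊕0⊕0⊕1⊕1 = 0
p8 (pos 8,9,10,11,12,13,14,15): XOR of data positions = 0⊕0⊕0⊕0⊕0⊕1⊕1 = 0
Codeword: 011000000000011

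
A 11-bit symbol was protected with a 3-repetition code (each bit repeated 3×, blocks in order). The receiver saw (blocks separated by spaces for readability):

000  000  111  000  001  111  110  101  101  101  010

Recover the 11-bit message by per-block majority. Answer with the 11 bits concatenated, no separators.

Block 1 (000): 0 ones → 0
Block 2 (000): 0 ones → 0
Block 3 (111): 3 ones → 1
Block 4 (000): 0 ones → 0
Block 5 (001): 1 one → 0
Block 6 (111): 3 ones → 1
Block 7 (110): 2 ones → 1
Block 8 (101): 2 ones → 1
Block 9 (101): 2 ones → 1
Block 10 (101): 2 ones → 1
Block 11 (010): 1 one → 0

00100111110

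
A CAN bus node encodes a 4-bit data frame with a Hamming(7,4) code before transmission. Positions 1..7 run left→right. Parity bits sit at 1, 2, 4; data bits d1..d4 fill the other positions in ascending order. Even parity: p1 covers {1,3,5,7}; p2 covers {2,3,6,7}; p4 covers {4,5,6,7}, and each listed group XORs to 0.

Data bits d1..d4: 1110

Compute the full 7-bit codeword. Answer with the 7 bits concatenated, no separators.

0010110

Place data at non-parity positions: p1 p2 1 p4 1 1 0
p1 (pos 1,3,5,7): XOR of data positions = 1⊕1⊕0 = 0
p2 (pos 2,3,6,7): XOR of data positions = 1⊕1⊕0 = 0
p4 (pos 4,5,6,7): XOR of data positions = 1⊕1⊕0 = 0
Codeword: 0010110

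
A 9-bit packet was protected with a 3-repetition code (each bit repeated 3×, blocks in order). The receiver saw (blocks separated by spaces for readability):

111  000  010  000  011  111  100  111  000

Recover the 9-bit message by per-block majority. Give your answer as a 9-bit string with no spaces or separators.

Block 1 (111): 3 ones → 1
Block 2 (000): 0 ones → 0
Block 3 (010): 1 one → 0
Block 4 (000): 0 ones → 0
Block 5 (011): 2 ones → 1
Block 6 (111): 3 ones → 1
Block 7 (100): 1 one → 0
Block 8 (111): 3 ones → 1
Block 9 (000): 0 ones → 0

100011010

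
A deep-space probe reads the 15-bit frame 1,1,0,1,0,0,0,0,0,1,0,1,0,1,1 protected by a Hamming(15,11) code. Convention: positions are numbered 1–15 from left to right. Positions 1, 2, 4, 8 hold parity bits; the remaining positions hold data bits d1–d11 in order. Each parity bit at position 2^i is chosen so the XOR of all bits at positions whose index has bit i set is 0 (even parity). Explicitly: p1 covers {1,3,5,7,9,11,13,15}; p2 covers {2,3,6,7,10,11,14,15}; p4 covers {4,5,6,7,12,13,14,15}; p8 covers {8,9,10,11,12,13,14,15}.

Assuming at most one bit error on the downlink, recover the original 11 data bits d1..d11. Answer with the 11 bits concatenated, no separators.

00000101011

s1 (pos 1,3,5,7,9,11,13,15): 1⊕0⊕0⊕0⊕0⊕0⊕0⊕1 = 0
s2 (pos 2,3,6,7,10,11,14,15): 1⊕0⊕0⊕0⊕1⊕0⊕1⊕1 = 0
s4 (pos 4,5,6,7,12,13,14,15): 1⊕0⊕0⊕0⊕1⊕0⊕1⊕1 = 0
s8 (pos 8,9,10,11,12,13,14,15): 0⊕0⊕1⊕0⊕1⊕0⊕1⊕1 = 0
Syndrome s8…s1 = 0000 → no error.
Read data bits from positions 3,5,6,7,9,10,11,12,13,14,15: 00000101011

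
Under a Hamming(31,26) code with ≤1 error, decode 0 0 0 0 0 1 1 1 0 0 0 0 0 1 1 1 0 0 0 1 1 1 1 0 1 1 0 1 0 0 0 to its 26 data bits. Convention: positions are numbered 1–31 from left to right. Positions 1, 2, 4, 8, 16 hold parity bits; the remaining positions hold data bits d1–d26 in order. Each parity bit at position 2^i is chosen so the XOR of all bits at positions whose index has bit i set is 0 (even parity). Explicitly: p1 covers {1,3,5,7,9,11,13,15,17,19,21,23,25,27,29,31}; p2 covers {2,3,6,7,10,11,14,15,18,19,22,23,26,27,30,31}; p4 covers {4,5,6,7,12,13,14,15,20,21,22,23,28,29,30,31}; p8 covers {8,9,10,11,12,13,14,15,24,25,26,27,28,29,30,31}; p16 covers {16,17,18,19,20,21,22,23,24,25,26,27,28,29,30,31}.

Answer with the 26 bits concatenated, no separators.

s1 (pos 1,3,5,7,9,11,13,15,17,19,21,23,25,27,29,31): 0⊕0⊕0⊕1⊕0⊕0⊕0⊕1⊕0⊕0⊕1⊕1⊕1⊕0⊕0⊕0 = 1
s2 (pos 2,3,6,7,10,11,14,15,18,19,22,23,26,27,30,31): 0⊕0⊕1⊕1⊕0⊕0⊕1⊕1⊕0⊕0⊕1⊕1⊕1⊕0⊕0⊕0 = 1
s4 (pos 4,5,6,7,12,13,14,15,20,21,22,23,28,29,30,31): 0⊕0⊕1⊕1⊕0⊕0⊕1⊕1⊕1⊕1⊕1⊕1⊕1⊕0⊕0⊕0 = 1
s8 (pos 8,9,10,11,12,13,14,15,24,25,26,27,28,29,30,31): 1⊕0⊕0⊕0⊕0⊕0⊕1⊕1⊕0⊕1⊕1⊕0⊕1⊕0⊕0⊕0 = 0
s16 (pos 16,17,18,19,20,21,22,23,24,25,26,27,28,29,30,31): 1⊕0⊕0⊕0⊕1⊕1⊕1⊕1⊕0⊕1⊕1⊕0⊕1⊕0⊕0⊕0 = 0
Syndrome s16…s1 = 00111 → error at position 7.
Flip position 7: 0000011100000111000111101101000 → 0000010100000111000111101101000
Read data bits from positions 3,5,6,7,9,10,11,12,13,14,15,17,18,19,20,21,22,23,24,25,26,27,28,29,30,31: 00100000011000111101101000

00100000011000111101101000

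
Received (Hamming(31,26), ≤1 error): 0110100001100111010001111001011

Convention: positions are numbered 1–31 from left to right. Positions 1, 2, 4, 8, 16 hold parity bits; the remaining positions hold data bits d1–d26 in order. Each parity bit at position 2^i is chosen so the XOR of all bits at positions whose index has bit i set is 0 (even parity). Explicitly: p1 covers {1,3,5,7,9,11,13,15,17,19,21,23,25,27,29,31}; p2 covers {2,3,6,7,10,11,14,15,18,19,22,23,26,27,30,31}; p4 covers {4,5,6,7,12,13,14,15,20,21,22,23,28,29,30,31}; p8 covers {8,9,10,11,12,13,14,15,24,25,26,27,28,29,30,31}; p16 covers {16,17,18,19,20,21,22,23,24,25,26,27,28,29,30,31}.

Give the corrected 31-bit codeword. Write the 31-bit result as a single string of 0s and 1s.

0110100001100111010001111011011

s1 (pos 1,3,5,7,9,11,13,15,17,19,21,23,25,27,29,31): 0⊕1⊕1⊕0⊕0⊕1⊕0⊕1⊕0⊕0⊕0⊕1⊕1⊕0⊕0⊕1 = 1
s2 (pos 2,3,6,7,10,11,14,15,18,19,22,23,26,27,30,31): 1⊕1⊕0⊕0⊕1⊕1⊕1⊕1⊕1⊕0⊕1⊕1⊕0⊕0⊕1⊕1 = 1
s4 (pos 4,5,6,7,12,13,14,15,20,21,22,23,28,29,30,31): 0⊕1⊕0⊕0⊕0⊕0⊕1⊕1⊕0⊕0⊕1⊕1⊕1⊕0⊕1⊕1 = 0
s8 (pos 8,9,10,11,12,13,14,15,24,25,26,27,28,29,30,31): 0⊕0⊕1⊕1⊕0⊕0⊕1⊕1⊕1⊕1⊕0⊕0⊕1⊕0⊕1⊕1 = 1
s16 (pos 16,17,18,19,20,21,22,23,24,25,26,27,28,29,30,31): 1⊕0⊕1⊕0⊕0⊕0⊕1⊕1⊕1⊕1⊕0⊕0⊕1⊕0⊕1⊕1 = 1
Syndrome s16…s1 = 11011 → error at position 27.
Flip position 27: 0110100001100111010001111001011 → 0110100001100111010001111011011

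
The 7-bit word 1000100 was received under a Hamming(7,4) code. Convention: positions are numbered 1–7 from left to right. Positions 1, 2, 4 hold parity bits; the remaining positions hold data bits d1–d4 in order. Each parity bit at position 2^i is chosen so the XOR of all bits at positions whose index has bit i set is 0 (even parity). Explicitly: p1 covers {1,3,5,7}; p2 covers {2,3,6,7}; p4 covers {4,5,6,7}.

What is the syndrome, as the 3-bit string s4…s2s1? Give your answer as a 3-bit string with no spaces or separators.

s1 (pos 1,3,5,7): 1⊕0⊕1⊕0 = 0
s2 (pos 2,3,6,7): 0⊕0⊕0⊕0 = 0
s4 (pos 4,5,6,7): 0⊕1⊕0⊕0 = 1
Syndrome s4…s1 = 100 → error at position 4.

100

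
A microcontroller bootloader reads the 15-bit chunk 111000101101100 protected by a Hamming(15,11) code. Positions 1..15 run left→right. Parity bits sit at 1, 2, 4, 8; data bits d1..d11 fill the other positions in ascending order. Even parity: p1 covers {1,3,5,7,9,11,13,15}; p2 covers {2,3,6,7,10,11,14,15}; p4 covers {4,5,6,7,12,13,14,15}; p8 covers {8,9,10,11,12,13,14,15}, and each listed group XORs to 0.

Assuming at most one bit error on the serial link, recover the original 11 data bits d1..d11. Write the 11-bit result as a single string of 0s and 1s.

11011101100

s1 (pos 1,3,5,7,9,11,13,15): 1⊕1⊕0⊕1⊕1⊕0⊕1⊕0 = 1
s2 (pos 2,3,6,7,10,11,14,15): 1⊕1⊕0⊕1⊕1⊕0⊕0⊕0 = 0
s4 (pos 4,5,6,7,12,13,14,15): 0⊕0⊕0⊕1⊕1⊕1⊕0⊕0 = 1
s8 (pos 8,9,10,11,12,13,14,15): 0⊕1⊕1⊕0⊕1⊕1⊕0⊕0 = 0
Syndrome s8…s1 = 0101 → error at position 5.
Flip position 5: 111000101101100 → 111010101101100
Read data bits from positions 3,5,6,7,9,10,11,12,13,14,15: 11011101100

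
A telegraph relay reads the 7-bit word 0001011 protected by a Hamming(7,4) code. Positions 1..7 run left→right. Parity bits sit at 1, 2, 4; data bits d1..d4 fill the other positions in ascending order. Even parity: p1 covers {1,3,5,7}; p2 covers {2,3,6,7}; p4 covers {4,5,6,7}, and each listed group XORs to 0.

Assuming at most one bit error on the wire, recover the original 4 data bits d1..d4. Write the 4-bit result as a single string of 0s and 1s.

s1 (pos 1,3,5,7): 0⊕0⊕0⊕1 = 1
s2 (pos 2,3,6,7): 0⊕0⊕1⊕1 = 0
s4 (pos 4,5,6,7): 1⊕0⊕1⊕1 = 1
Syndrome s4…s1 = 101 → error at position 5.
Flip position 5: 0001011 → 0001111
Read data bits from positions 3,5,6,7: 0111

0111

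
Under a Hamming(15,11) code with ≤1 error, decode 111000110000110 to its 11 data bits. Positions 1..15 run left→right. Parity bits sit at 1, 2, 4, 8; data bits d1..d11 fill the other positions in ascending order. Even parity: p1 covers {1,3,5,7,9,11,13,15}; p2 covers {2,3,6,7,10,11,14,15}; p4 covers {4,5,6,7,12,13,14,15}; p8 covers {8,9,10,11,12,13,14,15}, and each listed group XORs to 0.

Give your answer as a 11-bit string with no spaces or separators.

s1 (pos 1,3,5,7,9,11,13,15): 1⊕1⊕0⊕1⊕0⊕0⊕1⊕0 = 0
s2 (pos 2,3,6,7,10,11,14,15): 1⊕1⊕0⊕1⊕0⊕0⊕1⊕0 = 0
s4 (pos 4,5,6,7,12,13,14,15): 0⊕0⊕0⊕1⊕0⊕1⊕1⊕0 = 1
s8 (pos 8,9,10,11,12,13,14,15): 1⊕0⊕0⊕0⊕0⊕1⊕1⊕0 = 1
Syndrome s8…s1 = 1100 → error at position 12.
Flip position 12: 111000110000110 → 111000110001110
Read data bits from positions 3,5,6,7,9,10,11,12,13,14,15: 10010001110

10010001110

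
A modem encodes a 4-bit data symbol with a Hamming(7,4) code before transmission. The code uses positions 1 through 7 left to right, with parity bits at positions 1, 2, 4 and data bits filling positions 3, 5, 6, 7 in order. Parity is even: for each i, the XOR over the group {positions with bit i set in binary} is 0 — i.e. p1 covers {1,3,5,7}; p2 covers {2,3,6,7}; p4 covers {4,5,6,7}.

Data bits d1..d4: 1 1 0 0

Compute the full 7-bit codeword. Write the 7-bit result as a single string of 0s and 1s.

0111100

Place data at non-parity positions: p1 p2 1 p4 1 0 0
p1 (pos 1,3,5,7): XOR of data positions = 1⊕1⊕0 = 0
p2 (pos 2,3,6,7): XOR of data positions = 1⊕0⊕0 = 1
p4 (pos 4,5,6,7): XOR of data positions = 1⊕0⊕0 = 1
Codeword: 0111100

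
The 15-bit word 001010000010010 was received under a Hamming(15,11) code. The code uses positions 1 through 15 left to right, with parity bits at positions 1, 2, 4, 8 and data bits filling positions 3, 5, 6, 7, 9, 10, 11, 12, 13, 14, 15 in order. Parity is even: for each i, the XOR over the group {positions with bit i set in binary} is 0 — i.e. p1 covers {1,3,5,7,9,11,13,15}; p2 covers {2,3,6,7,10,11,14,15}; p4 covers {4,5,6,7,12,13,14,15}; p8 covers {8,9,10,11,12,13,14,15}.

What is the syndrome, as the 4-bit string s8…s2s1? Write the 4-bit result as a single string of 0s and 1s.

0011

s1 (pos 1,3,5,7,9,11,13,15): 0⊕1⊕1⊕0⊕0⊕1⊕0⊕0 = 1
s2 (pos 2,3,6,7,10,11,14,15): 0⊕1⊕0⊕0⊕0⊕1⊕1⊕0 = 1
s4 (pos 4,5,6,7,12,13,14,15): 0⊕1⊕0⊕0⊕0⊕0⊕1⊕0 = 0
s8 (pos 8,9,10,11,12,13,14,15): 0⊕0⊕0⊕1⊕0⊕0⊕1⊕0 = 0
Syndrome s8…s1 = 0011 → error at position 3.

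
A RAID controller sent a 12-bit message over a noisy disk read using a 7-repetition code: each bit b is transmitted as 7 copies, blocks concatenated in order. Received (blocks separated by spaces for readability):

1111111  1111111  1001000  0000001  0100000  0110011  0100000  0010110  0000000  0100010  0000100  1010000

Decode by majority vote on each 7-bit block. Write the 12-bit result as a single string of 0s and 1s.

Block 1 (1111111): 7 ones → 1
Block 2 (1111111): 7 ones → 1
Block 3 (1001000): 2 ones → 0
Block 4 (0000001): 1 one → 0
Block 5 (0100000): 1 one → 0
Block 6 (0110011): 4 ones → 1
Block 7 (0100000): 1 one → 0
Block 8 (0010110): 3 ones → 0
Block 9 (0000000): 0 ones → 0
Block 10 (0100010): 2 ones → 0
Block 11 (0000100): 1 one → 0
Block 12 (1010000): 2 ones → 0

110001000000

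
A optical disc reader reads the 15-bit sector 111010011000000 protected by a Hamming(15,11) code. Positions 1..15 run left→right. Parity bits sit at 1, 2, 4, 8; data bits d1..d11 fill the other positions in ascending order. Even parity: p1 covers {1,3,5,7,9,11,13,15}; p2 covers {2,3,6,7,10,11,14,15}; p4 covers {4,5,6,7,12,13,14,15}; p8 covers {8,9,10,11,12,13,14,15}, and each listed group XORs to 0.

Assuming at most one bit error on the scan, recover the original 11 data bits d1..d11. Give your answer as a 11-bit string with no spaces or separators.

11001000000

s1 (pos 1,3,5,7,9,11,13,15): 1⊕1⊕1⊕0⊕1⊕0⊕0⊕0 = 0
s2 (pos 2,3,6,7,10,11,14,15): 1⊕1⊕0⊕0⊕0⊕0⊕0⊕0 = 0
s4 (pos 4,5,6,7,12,13,14,15): 0⊕1⊕0⊕0⊕0⊕0⊕0⊕0 = 1
s8 (pos 8,9,10,11,12,13,14,15): 1⊕1⊕0⊕0⊕0⊕0⊕0⊕0 = 0
Syndrome s8…s1 = 0100 → error at position 4.
Flip position 4: 111010011000000 → 111110011000000
Read data bits from positions 3,5,6,7,9,10,11,12,13,14,15: 11001000000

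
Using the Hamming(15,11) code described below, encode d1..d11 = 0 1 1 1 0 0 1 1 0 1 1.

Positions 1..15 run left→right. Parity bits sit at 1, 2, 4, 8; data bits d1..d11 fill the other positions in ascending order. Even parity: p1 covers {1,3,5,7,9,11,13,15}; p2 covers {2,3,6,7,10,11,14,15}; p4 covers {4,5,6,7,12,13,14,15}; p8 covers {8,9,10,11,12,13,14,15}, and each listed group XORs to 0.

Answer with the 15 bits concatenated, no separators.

010011100011011

Place data at non-parity positions: p1 p2 0 p4 1 1 1 p8 0 0 1 1 0 1 1
p1 (pos 1,3,5,7,9,11,13,15): XOR of data positions = 0⊕1⊕1⊕0⊕1⊕0⊕1 = 0
p2 (pos 2,3,6,7,10,11,14,15): XOR of data positions = 0⊕1⊕1⊕0⊕1⊕1⊕1 = 1
p4 (pos 4,5,6,7,12,13,14,15): XOR of data positions = 1⊕1⊕1⊕1⊕0⊕1⊕1 = 0
p8 (pos 8,9,10,11,12,13,14,15): XOR of data positions = 0⊕0⊕1⊕1⊕0⊕1⊕1 = 0
Codeword: 010011100011011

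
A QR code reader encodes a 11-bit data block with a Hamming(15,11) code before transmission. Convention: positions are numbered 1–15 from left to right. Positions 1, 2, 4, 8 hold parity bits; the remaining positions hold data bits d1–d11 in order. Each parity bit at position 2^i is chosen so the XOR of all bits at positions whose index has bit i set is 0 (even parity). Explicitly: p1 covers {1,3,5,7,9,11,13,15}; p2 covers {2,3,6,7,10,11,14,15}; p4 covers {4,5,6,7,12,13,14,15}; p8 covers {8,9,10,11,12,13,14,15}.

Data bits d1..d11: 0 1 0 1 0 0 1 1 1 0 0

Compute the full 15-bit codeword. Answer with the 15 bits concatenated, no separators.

Place data at non-parity positions: p1 p2 0 p4 1 0 1 p8 0 0 1 1 1 0 0
p1 (pos 1,3,5,7,9,11,13,15): XOR of data positions = 0⊕1⊕1⊕0⊕1⊕1⊕0 = 0
p2 (pos 2,3,6,7,10,11,14,15): XOR of data positions = 0⊕0⊕1⊕0⊕1⊕0⊕0 = 0
p4 (pos 4,5,6,7,12,13,14,15): XOR of data positions = 1⊕0⊕1⊕1⊕1⊕0⊕0 = 0
p8 (pos 8,9,10,11,12,13,14,15): XOR of data positions = 0⊕0⊕1⊕1⊕1⊕0⊕0 = 1
Codeword: 000010110011100

000010110011100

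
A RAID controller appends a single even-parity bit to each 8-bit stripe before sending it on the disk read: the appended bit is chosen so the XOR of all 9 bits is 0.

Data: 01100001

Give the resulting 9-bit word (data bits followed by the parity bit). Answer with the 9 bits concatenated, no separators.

XOR of the 8 data bits: 0⊕1⊕1⊕0⊕0⊕0⊕0⊕1 = 1
Parity bit = 1 (so all 9 bits XOR to 0).

011000011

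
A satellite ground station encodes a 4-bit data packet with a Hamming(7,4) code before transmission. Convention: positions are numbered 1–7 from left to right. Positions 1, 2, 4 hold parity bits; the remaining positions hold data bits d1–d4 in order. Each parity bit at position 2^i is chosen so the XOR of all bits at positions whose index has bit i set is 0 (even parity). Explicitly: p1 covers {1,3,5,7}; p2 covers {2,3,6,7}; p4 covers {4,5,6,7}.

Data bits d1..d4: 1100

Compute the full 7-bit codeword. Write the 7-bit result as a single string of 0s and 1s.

Place data at non-parity positions: p1 p2 1 p4 1 0 0
p1 (pos 1,3,5,7): XOR of data positions = 1⊕1⊕0 = 0
p2 (pos 2,3,6,7): XOR of data positions = 1⊕0⊕0 = 1
p4 (pos 4,5,6,7): XOR of data positions = 1⊕0⊕0 = 1
Codeword: 0111100

0111100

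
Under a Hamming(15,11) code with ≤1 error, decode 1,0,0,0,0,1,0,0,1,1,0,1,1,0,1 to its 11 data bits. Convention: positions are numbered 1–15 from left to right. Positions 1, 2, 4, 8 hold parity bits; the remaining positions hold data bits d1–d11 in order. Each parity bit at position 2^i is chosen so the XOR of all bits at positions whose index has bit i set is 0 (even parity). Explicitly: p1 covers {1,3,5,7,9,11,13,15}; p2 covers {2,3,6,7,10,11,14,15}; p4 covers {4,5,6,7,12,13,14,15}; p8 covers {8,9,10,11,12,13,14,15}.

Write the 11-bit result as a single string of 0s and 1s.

s1 (pos 1,3,5,7,9,11,13,15): 1⊕0⊕0⊕0⊕1⊕0⊕1⊕1 = 0
s2 (pos 2,3,6,7,10,11,14,15): 0⊕0⊕1⊕0⊕1⊕0⊕0⊕1 = 1
s4 (pos 4,5,6,7,12,13,14,15): 0⊕0⊕1⊕0⊕1⊕1⊕0⊕1 = 0
s8 (pos 8,9,10,11,12,13,14,15): 0⊕1⊕1⊕0⊕1⊕1⊕0⊕1 = 1
Syndrome s8…s1 = 1010 → error at position 10.
Flip position 10: 100001001101101 → 100001001001101
Read data bits from positions 3,5,6,7,9,10,11,12,13,14,15: 00101001101

00101001101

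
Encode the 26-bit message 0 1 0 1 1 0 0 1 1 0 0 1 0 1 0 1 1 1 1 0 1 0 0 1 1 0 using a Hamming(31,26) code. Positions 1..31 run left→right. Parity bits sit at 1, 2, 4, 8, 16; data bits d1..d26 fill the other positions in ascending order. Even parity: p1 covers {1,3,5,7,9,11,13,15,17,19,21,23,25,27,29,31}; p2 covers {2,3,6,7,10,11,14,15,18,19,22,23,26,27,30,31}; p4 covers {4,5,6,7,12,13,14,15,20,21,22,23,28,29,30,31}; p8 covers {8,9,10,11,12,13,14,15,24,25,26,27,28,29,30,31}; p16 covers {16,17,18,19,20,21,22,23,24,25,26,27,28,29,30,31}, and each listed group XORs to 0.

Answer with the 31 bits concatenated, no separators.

1001101110011001101011110100110

Place data at non-parity positions: p1 p2 0 p4 1 0 1 p8 1 0 0 1 1 0 0 p16 1 0 1 0 1 1 1 1 0 1 0 0 1 1 0
p1 (pos 1,3,5,7,9,11,13,15,17,19,21,23,25,27,29,31): XOR of data positions = 0⊕1⊕1⊕1⊕0⊕1⊕0⊕1⊕1⊕1⊕1⊕0⊕0⊕1⊕0 = 1
p2 (pos 2,3,6,7,10,11,14,15,18,19,22,23,26,27,30,31): XOR of data positions = 0⊕0⊕1⊕0⊕0⊕0⊕0⊕0⊕1⊕1⊕1⊕1⊕0⊕1⊕0 = 0
p4 (pos 4,5,6,7,12,13,14,15,20,21,22,23,28,29,30,31): XOR of data positions = 1⊕0⊕1⊕1⊕1⊕0⊕0⊕0⊕1⊕1⊕1⊕0⊕1⊕1⊕0 = 1
p8 (pos 8,9,10,11,12,13,14,15,24,25,26,27,28,29,30,31): XOR of data positions = 1⊕0⊕0⊕1⊕1⊕0⊕0⊕1⊕0⊕1⊕0⊕0⊕1⊕1⊕0 = 1
p16 (pos 16,17,18,19,20,21,22,23,24,25,26,27,28,29,30,31): XOR of data positions = 1⊕0⊕1⊕0⊕1⊕1⊕1⊕1⊕0⊕1⊕0⊕0⊕1⊕1⊕0 = 1
Codeword: 1001101110011001101011110100110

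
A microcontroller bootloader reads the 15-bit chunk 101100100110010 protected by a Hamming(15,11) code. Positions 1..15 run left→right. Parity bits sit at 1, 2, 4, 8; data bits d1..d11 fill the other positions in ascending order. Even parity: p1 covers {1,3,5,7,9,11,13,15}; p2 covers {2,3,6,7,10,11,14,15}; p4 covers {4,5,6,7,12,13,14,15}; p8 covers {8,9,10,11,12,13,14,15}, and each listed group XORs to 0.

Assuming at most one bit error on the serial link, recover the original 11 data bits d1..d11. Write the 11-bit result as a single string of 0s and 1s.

s1 (pos 1,3,5,7,9,11,13,15): 1⊕1⊕0⊕1⊕0⊕1⊕0⊕0 = 0
s2 (pos 2,3,6,7,10,11,14,15): 0⊕1⊕0⊕1⊕1⊕1⊕1⊕0 = 1
s4 (pos 4,5,6,7,12,13,14,15): 1⊕0⊕0⊕1⊕0⊕0⊕1⊕0 = 1
s8 (pos 8,9,10,11,12,13,14,15): 0⊕0⊕1⊕1⊕0⊕0⊕1⊕0 = 1
Syndrome s8…s1 = 1110 → error at position 14.
Flip position 14: 101100100110010 → 101100100110000
Read data bits from positions 3,5,6,7,9,10,11,12,13,14,15: 10010110000

10010110000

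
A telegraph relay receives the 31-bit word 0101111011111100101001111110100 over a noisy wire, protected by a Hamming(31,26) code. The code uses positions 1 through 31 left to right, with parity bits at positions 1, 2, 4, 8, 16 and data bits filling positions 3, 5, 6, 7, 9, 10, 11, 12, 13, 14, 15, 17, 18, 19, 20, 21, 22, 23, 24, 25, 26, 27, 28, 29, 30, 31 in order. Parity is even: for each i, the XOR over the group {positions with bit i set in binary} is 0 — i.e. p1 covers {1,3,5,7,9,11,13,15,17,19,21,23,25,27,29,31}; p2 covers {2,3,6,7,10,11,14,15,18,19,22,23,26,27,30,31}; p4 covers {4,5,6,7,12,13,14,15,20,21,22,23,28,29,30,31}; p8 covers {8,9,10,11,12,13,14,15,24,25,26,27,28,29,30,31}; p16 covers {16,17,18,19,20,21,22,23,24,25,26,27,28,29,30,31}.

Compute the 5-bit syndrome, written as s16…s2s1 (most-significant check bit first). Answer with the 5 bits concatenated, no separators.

11011

s1 (pos 1,3,5,7,9,11,13,15,17,19,21,23,25,27,29,31): 0⊕0⊕1⊕1⊕1⊕1⊕1⊕0⊕1⊕1⊕0⊕1⊕1⊕1⊕1⊕0 = 1
s2 (pos 2,3,6,7,10,11,14,15,18,19,22,23,26,27,30,31): 1⊕0⊕1⊕1⊕1⊕1⊕1⊕0⊕0⊕1⊕1⊕1⊕1⊕1⊕0⊕0 = 1
s4 (pos 4,5,6,7,12,13,14,15,20,21,22,23,28,29,30,31): 1⊕1⊕1⊕1⊕1⊕1⊕1⊕0⊕0⊕0⊕1⊕1⊕0⊕1⊕0⊕0 = 0
s8 (pos 8,9,10,11,12,13,14,15,24,25,26,27,28,29,30,31): 0⊕1⊕1⊕1⊕1⊕1⊕1⊕0⊕1⊕1⊕1⊕1⊕0⊕1⊕0⊕0 = 1
s16 (pos 16,17,18,19,20,21,22,23,24,25,26,27,28,29,30,31): 0⊕1⊕0⊕1⊕0⊕0⊕1⊕1⊕1⊕1⊕1⊕1⊕0⊕1⊕0⊕0 = 1
Syndrome s16…s1 = 11011 → error at position 27.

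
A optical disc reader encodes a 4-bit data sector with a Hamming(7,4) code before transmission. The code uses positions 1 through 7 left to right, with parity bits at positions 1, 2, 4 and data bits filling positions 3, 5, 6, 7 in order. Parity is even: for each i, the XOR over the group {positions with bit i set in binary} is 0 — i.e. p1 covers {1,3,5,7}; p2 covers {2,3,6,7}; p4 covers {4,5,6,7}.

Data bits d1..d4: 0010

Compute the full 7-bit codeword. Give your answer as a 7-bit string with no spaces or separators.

Place data at non-parity positions: p1 p2 0 p4 0 1 0
p1 (pos 1,3,5,7): XOR of data positions = 0⊕0⊕0 = 0
p2 (pos 2,3,6,7): XOR of data positions = 0⊕1⊕0 = 1
p4 (pos 4,5,6,7): XOR of data positions = 0⊕1⊕0 = 1
Codeword: 0101010

0101010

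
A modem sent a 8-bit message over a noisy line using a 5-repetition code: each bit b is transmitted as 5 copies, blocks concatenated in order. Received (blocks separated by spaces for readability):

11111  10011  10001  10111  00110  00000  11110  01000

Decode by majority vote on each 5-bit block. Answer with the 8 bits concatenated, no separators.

Block 1 (11111): 5 ones → 1
Block 2 (10011): 3 ones → 1
Block 3 (10001): 2 ones → 0
Block 4 (10111): 4 ones → 1
Block 5 (00110): 2 ones → 0
Block 6 (00000): 0 ones → 0
Block 7 (11110): 4 ones → 1
Block 8 (01000): 1 one → 0

11010010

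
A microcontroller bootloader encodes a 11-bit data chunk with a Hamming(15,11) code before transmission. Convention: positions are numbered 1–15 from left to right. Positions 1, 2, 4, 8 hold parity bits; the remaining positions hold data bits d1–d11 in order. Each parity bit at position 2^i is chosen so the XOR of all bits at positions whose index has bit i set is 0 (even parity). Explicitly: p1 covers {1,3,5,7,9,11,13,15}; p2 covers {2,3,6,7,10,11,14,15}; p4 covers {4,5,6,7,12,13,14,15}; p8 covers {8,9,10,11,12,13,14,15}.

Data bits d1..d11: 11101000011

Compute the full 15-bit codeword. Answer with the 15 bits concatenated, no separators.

001011011000011

Place data at non-parity positions: p1 p2 1 p4 1 1 0 p8 1 0 0 0 0 1 1
p1 (pos 1,3,5,7,9,11,13,15): XOR of data positions = 1⊕1⊕0⊕1⊕0⊕0⊕1 = 0
p2 (pos 2,3,6,7,10,11,14,15): XOR of data positions = 1⊕1⊕0⊕0⊕0⊕1⊕1 = 0
p4 (pos 4,5,6,7,12,13,14,15): XOR of data positions = 1⊕1⊕0⊕0⊕0⊕1⊕1 = 0
p8 (pos 8,9,10,11,12,13,14,15): XOR of data positions = 1⊕0⊕0⊕0⊕0⊕1⊕1 = 1
Codeword: 001011011000011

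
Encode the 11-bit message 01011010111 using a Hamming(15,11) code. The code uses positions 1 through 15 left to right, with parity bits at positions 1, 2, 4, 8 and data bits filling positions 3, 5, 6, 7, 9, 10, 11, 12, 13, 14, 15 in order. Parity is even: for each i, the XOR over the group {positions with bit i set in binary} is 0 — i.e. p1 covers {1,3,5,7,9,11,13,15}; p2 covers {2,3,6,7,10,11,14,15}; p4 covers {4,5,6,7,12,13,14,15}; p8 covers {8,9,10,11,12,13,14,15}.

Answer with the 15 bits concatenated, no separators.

000110111010111

Place data at non-parity positions: p1 p2 0 p4 1 0 1 p8 1 0 1 0 1 1 1
p1 (pos 1,3,5,7,9,11,13,15): XOR of data positions = 0⊕1⊕1⊕1⊕1⊕1⊕1 = 0
p2 (pos 2,3,6,7,10,11,14,15): XOR of data positions = 0⊕0⊕1⊕0⊕1⊕1⊕1 = 0
p4 (pos 4,5,6,7,12,13,14,15): XOR of data positions = 1⊕0⊕1⊕0⊕1⊕1⊕1 = 1
p8 (pos 8,9,10,11,12,13,14,15): XOR of data positions = 1⊕0⊕1⊕0⊕1⊕1⊕1 = 1
Codeword: 000110111010111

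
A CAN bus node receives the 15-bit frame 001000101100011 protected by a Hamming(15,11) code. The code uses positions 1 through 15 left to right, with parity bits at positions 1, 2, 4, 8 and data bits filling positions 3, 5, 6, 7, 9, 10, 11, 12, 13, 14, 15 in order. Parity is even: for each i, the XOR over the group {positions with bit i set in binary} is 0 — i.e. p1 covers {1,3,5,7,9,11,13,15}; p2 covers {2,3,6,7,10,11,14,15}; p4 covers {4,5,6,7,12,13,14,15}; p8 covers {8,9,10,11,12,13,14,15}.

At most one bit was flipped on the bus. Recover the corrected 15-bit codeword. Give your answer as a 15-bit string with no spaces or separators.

001001101100011

s1 (pos 1,3,5,7,9,11,13,15): 0⊕1⊕0⊕1⊕1⊕0⊕0⊕1 = 0
s2 (pos 2,3,6,7,10,11,14,15): 0⊕1⊕0⊕1⊕1⊕0⊕1⊕1 = 1
s4 (pos 4,5,6,7,12,13,14,15): 0⊕0⊕0⊕1⊕0⊕0⊕1⊕1 = 1
s8 (pos 8,9,10,11,12,13,14,15): 0⊕1⊕1⊕0⊕0⊕0⊕1⊕1 = 0
Syndrome s8…s1 = 0110 → error at position 6.
Flip position 6: 001000101100011 → 001001101100011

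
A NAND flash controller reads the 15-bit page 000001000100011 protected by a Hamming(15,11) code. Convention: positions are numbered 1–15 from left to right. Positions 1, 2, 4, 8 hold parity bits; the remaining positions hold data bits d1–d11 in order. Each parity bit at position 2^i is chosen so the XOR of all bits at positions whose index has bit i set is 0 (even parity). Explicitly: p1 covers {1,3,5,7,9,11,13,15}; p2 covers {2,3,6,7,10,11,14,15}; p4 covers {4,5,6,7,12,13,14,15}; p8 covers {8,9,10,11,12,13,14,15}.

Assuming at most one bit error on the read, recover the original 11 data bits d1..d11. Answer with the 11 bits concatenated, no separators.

s1 (pos 1,3,5,7,9,11,13,15): 0⊕0⊕0⊕0⊕0⊕0⊕0⊕1 = 1
s2 (pos 2,3,6,7,10,11,14,15): 0⊕0⊕1⊕0⊕1⊕0⊕1⊕1 = 0
s4 (pos 4,5,6,7,12,13,14,15): 0⊕0⊕1⊕0⊕0⊕0⊕1⊕1 = 1
s8 (pos 8,9,10,11,12,13,14,15): 0⊕0⊕1⊕0⊕0⊕0⊕1⊕1 = 1
Syndrome s8…s1 = 1101 → error at position 13.
Flip position 13: 000001000100011 → 000001000100111
Read data bits from positions 3,5,6,7,9,10,11,12,13,14,15: 00100100111

00100100111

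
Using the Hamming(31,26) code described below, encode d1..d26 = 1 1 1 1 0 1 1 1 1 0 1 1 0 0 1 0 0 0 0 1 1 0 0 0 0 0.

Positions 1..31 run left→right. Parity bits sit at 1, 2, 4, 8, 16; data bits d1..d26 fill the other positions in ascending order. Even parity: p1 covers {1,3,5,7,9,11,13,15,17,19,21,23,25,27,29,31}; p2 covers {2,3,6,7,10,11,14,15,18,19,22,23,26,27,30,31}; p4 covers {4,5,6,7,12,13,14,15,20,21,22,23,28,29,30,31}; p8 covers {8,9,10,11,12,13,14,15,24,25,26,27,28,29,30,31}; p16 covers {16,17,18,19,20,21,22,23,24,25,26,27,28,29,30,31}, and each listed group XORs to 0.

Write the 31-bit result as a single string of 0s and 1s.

Place data at non-parity positions: p1 p2 1 p4 1 1 1 p8 0 1 1 1 1 0 1 p16 1 0 0 1 0 0 0 0 1 1 0 0 0 0 0
p1 (pos 1,3,5,7,9,11,13,15,17,19,21,23,25,27,29,31): XOR of data positions = 1⊕1⊕1⊕0⊕1⊕1⊕1⊕1⊕0⊕0⊕0⊕1⊕0⊕0⊕0 = 0
p2 (pos 2,3,6,7,10,11,14,15,18,19,22,23,26,27,30,31): XOR of data positions = 1⊕1⊕1⊕1⊕1⊕0⊕1⊕0⊕0⊕0⊕0⊕1⊕0⊕0⊕0 = 1
p4 (pos 4,5,6,7,12,13,14,15,20,21,22,23,28,29,30,31): XOR of data positions = 1⊕1⊕1⊕1⊕1⊕0⊕1⊕1⊕0⊕0⊕0⊕0⊕0⊕0⊕0 = 1
p8 (pos 8,9,10,11,12,13,14,15,24,25,26,27,28,29,30,31): XOR of data positions = 0⊕1⊕1⊕1⊕1⊕0⊕1⊕0⊕1⊕1⊕0⊕0⊕0⊕0⊕0 = 1
p16 (pos 16,17,18,19,20,21,22,23,24,25,26,27,28,29,30,31): XOR of data positions = 1⊕0⊕0⊕1⊕0⊕0⊕0⊕0⊕1⊕1⊕0⊕0⊕0⊕0⊕0 = 0
Codeword: 0111111101111010100100001100000

0111111101111010100100001100000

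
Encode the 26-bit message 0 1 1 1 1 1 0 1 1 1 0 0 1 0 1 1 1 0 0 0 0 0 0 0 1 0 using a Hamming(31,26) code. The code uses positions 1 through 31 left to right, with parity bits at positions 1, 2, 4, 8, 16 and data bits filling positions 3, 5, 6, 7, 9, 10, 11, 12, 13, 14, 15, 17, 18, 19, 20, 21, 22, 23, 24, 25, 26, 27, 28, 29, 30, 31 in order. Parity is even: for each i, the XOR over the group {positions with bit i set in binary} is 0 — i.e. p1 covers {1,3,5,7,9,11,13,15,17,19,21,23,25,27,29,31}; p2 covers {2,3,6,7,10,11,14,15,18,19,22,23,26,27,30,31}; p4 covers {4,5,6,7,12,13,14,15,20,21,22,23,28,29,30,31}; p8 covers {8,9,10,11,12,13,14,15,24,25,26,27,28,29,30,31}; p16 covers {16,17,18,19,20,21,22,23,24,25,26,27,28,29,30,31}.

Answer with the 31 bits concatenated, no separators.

Place data at non-parity positions: p1 p2 0 p4 1 1 1 p8 1 1 0 1 1 1 0 p16 0 1 0 1 1 1 0 0 0 0 0 0 0 1 0
p1 (pos 1,3,5,7,9,11,13,15,17,19,21,23,25,27,29,31): XOR of data positions = 0⊕1⊕1⊕1⊕0⊕1⊕0⊕0⊕0⊕1⊕0⊕0⊕0⊕0⊕0 = 1
p2 (pos 2,3,6,7,10,11,14,15,18,19,22,23,26,27,30,31): XOR of data positions = 0⊕1⊕1⊕1⊕0⊕1⊕0⊕1⊕0⊕1⊕0⊕0⊕0⊕1⊕0 = 1
p4 (pos 4,5,6,7,12,13,14,15,20,21,22,23,28,29,30,31): XOR of data positions = 1⊕1⊕1⊕1⊕1⊕1⊕0⊕1⊕1⊕1⊕0⊕0⊕0⊕1⊕0 = 0
p8 (pos 8,9,10,11,12,13,14,15,24,25,26,27,28,29,30,31): XOR of data positions = 1⊕1⊕0⊕1⊕1⊕1⊕0⊕0⊕0⊕0⊕0⊕0⊕0⊕1⊕0 = 0
p16 (pos 16,17,18,19,20,21,22,23,24,25,26,27,28,29,30,31): XOR of data positions = 0⊕1⊕0⊕1⊕1⊕1⊕0⊕0⊕0⊕0⊕0⊕0⊕0⊕1⊕0 = 1
Codeword: 1100111011011101010111000000010

1100111011011101010111000000010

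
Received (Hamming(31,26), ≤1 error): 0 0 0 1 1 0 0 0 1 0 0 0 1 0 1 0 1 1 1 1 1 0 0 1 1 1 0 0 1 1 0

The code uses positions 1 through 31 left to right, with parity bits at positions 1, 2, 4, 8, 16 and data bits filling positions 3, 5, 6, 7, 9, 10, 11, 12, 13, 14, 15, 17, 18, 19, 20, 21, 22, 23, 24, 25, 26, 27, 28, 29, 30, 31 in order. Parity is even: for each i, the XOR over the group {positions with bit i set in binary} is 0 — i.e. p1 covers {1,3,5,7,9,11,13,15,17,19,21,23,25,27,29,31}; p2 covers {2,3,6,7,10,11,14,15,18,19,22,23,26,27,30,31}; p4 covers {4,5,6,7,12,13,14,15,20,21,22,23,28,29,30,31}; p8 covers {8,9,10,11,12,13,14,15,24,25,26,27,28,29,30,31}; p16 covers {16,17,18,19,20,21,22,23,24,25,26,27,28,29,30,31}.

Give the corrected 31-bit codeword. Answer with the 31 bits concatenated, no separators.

s1 (pos 1,3,5,7,9,11,13,15,17,19,21,23,25,27,29,31): 0⊕0⊕1⊕0⊕1⊕0⊕1⊕1⊕1⊕1⊕1⊕0⊕1⊕0⊕1⊕0 = 1
s2 (pos 2,3,6,7,10,11,14,15,18,19,22,23,26,27,30,31): 0⊕0⊕0⊕0⊕0⊕0⊕0⊕1⊕1⊕1⊕0⊕0⊕1⊕0⊕1⊕0 = 1
s4 (pos 4,5,6,7,12,13,14,15,20,21,22,23,28,29,30,31): 1⊕1⊕0⊕0⊕0⊕1⊕0⊕1⊕1⊕1⊕0⊕0⊕0⊕1⊕1⊕0 = 0
s8 (pos 8,9,10,11,12,13,14,15,24,25,26,27,28,29,30,31): 0⊕1⊕0⊕0⊕0⊕1⊕0⊕1⊕1⊕1⊕1⊕0⊕0⊕1⊕1⊕0 = 0
s16 (pos 16,17,18,19,20,21,22,23,24,25,26,27,28,29,30,31): 0⊕1⊕1⊕1⊕1⊕1⊕0⊕0⊕1⊕1⊕1⊕0⊕0⊕1⊕1⊕0 = 0
Syndrome s16…s1 = 00011 → error at position 3.
Flip position 3: 0001100010001010111110011100110 → 0011100010001010111110011100110

0011100010001010111110011100110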